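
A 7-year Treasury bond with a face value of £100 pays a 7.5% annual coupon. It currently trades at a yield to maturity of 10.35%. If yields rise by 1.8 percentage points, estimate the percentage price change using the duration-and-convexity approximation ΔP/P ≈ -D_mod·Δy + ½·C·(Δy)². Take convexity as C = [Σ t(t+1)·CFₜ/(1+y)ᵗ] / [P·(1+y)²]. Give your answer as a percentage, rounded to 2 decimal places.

-8.56%

With y = 0.1035:
  t   CF        PV=CF/(1+0.1035)^t    t·PV        t(t+1)·PV
  1         7.50         6.7966         6.7966          13.5931
  2         7.50         6.1591        12.3182          36.9545
  3         7.50         5.5814        16.7442          66.9770
  4         7.50         5.0579        20.2317         101.1584
  5         7.50         4.5835        22.9176         137.5057
  6         7.50         4.1536        24.9217         174.4522
  7       107.50        53.9513       377.6593       3,021.2741
  Σ                     86.2835       481.5893       3,551.9151
P = 86.2835; D_Mac = 5.58148 yrs; D_mod = 5.05798 yrs; C = 33.80574.
Duration effect: -5.05798 × (+0.018) = -0.091044
Convexity effect: 0.5 × 33.80574 × (0.018)² = +0.0054765
ΔP/P ≈ -0.091044 + 0.0054765 = -0.085567 = -8.5567%.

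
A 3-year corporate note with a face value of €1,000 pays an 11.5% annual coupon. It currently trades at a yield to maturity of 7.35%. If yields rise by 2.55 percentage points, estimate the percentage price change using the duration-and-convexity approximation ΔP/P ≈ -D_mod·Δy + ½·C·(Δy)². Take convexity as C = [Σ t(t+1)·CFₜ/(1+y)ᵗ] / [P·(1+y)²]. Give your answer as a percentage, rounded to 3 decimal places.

-6.157%

With y = 0.0735:
  t   CF        PV=CF/(1+0.0735)^t    t·PV        t(t+1)·PV
  1       115.00       107.1262       107.1262         214.2524
  2       115.00        99.7915       199.5831         598.7493
  3     1,115.00       901.2987     2,703.8960      10,815.5838
  Σ                  1,108.2164     3,010.6053      11,628.5855
P = 1,108.2164; D_Mac = 2.71662 yrs; D_mod = 2.53062 yrs; C = 9.10538.
Duration effect: -2.53062 × (+0.0255) = -0.064531
Convexity effect: 0.5 × 9.10538 × (0.0255)² = +0.0029604
ΔP/P ≈ -0.064531 + 0.0029604 = -0.061570 = -6.1570%.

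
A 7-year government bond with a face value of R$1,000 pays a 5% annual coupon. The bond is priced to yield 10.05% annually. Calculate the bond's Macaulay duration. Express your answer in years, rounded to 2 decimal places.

5.91 years

Periodic yield y = 0.1005. Discount each cash flow and weight by its year:
  t   CF        PV=CF/(1+0.1005)^t    t·PV
  1        50.00        45.4339        45.4339
  2        50.00        41.2848        82.5695
  3        50.00        37.5146       112.5437
  4        50.00        34.0887       136.3546
  5        50.00        30.9756       154.8780
  6        50.00        28.1468       168.8811
  7     1,050.00       537.1047     3,759.7331
  Σ                    754.5490     4,460.3939
Price P = Σ PV = 754.5490.
Macaulay duration = Σ(t·PV) / P = 4,460.3939 / 754.5490 = 5.91134 years.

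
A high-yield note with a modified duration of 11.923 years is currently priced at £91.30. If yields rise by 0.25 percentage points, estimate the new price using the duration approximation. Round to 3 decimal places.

Duration approximation: ΔP/P ≈ -D_mod · Δy = -11.923 × (+0.0025) = -0.0298075.
New price ≈ 91.30 × (1 - 0.0298075) = 88.57857525.

£88.579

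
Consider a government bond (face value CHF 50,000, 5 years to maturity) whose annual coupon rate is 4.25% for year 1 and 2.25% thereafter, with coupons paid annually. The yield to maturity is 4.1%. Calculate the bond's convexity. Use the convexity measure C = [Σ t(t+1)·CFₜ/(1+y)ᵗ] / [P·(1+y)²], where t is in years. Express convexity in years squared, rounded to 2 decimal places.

25.52

With y = 0.041:
  t   CF        PV=CF/(1+0.041)^t    t·PV        t(t+1)·PV
  1     2,125.00     2,041.3064     2,041.3064       4,082.6129
  2     1,125.00     1,038.1284     2,076.2568       6,228.7703
  3     1,125.00       997.2415     2,991.7244      11,966.8977
  4     1,125.00       957.9649     3,831.8597      19,159.2983
  5    51,125.00    41,819.5806   209,097.9032   1,254,587.4192
  Σ                 46,854.2219   220,039.0505   1,296,024.9984
P = 46,854.2219.
Convexity = Σ t(t+1)·PV / [P·(1+y)²] = 1,296,024.9984 / (46,854.2219 × 1.083681) = 25.52485.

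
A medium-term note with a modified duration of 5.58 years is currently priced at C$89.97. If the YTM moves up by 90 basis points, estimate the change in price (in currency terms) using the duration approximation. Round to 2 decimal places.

Duration approximation: ΔP/P ≈ -D_mod · Δy = -5.58 × (+0.009) = -0.050220.
ΔP ≈ 89.97 × (-0.050220) = -4.5182934.

-C$4.52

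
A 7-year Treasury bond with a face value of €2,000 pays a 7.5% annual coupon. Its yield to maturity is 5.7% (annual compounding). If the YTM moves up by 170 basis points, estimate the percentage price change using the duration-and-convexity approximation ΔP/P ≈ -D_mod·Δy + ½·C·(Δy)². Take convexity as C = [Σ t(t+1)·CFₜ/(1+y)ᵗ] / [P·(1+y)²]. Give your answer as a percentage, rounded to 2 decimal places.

-8.71%

With y = 0.057:
  t   CF        PV=CF/(1+0.057)^t    t·PV        t(t+1)·PV
  1       150.00       141.9111       141.9111         283.8221
  2       150.00       134.2583       268.5167         805.5501
  3       150.00       127.0183       381.0549       1,524.2196
  4       150.00       120.1687       480.6747       2,403.3737
  5       150.00       113.6884       568.4422       3,410.6533
  6       150.00       107.5577       645.3459       4,517.4216
  7     2,150.00     1,458.5239    10,209.6673      81,677.3382
  Σ                  2,203.1264    12,695.6128      94,622.3786
P = 2,203.1264; D_Mac = 5.76254 yrs; D_mod = 5.45179 yrs; C = 38.44187.
Duration effect: -5.45179 × (+0.017) = -0.092680
Convexity effect: 0.5 × 38.44187 × (0.017)² = +0.0055548
ΔP/P ≈ -0.092680 + 0.0055548 = -0.087126 = -8.7126%.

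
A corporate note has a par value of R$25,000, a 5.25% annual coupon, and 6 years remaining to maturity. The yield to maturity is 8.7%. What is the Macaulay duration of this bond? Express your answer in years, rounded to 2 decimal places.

5.23 years

Periodic yield y = 0.087. Discount each cash flow and weight by its year:
  t   CF        PV=CF/(1+0.087)^t    t·PV
  1     1,312.50     1,207.4517     1,207.4517
  2     1,312.50     1,110.8111     2,221.6223
  3     1,312.50     1,021.9054     3,065.7161
  4     1,312.50       940.1153     3,760.4613
  5     1,312.50       864.8715     4,324.3576
  6    26,312.50    15,950.8874    95,705.3243
  Σ                 21,096.0424   110,284.9332
Price P = Σ PV = 21,096.0424.
Macaulay duration = Σ(t·PV) / P = 110,284.9332 / 21,096.0424 = 5.22775 years.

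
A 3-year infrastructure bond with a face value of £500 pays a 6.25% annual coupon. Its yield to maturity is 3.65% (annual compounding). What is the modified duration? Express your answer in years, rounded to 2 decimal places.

2.73 years

Periodic yield y = 0.0365. First find Macaulay duration:
  t   CF        PV=CF/(1+0.0365)^t    t·PV
  1        31.25        30.1495        30.1495
  2        31.25        29.0878        58.1757
  3       531.25       477.0798     1,431.2394
  Σ                    536.3172     1,519.5646
P = 536.3172; Macaulay duration = 1,519.5646 / 536.3172 = 2.83333 years.
Modified duration = D_Mac / (1 + y) = 2.83333 / 1.0365 = 2.73356 years.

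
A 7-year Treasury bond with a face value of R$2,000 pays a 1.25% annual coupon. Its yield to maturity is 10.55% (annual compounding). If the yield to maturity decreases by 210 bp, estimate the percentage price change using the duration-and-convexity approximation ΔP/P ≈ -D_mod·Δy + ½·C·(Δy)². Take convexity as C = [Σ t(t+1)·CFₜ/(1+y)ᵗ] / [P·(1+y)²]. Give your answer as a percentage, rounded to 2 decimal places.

+13.54%

With y = 0.1055:
  t   CF        PV=CF/(1+0.1055)^t    t·PV        t(t+1)·PV
  1        25.00        22.6142        22.6142          45.2284
  2        25.00        20.4561        40.9122         122.7365
  3        25.00        18.5039        55.5118         222.0471
  4        25.00        16.7381        66.9522         334.7611
  5        25.00        15.1407        75.7036         454.2213
  6        25.00        13.6958        82.1748         575.2238
  7     2,025.00     1,003.4917     7,024.4421      56,195.5371
  Σ                  1,110.6405     7,368.3109      57,949.7552
P = 1,110.6405; D_Mac = 6.63429 yrs; D_mod = 6.00117 yrs; C = 42.69339.
Duration effect: -6.00117 × (-0.021) = +0.126024
Convexity effect: 0.5 × 42.69339 × (-0.021)² = +0.0094139
ΔP/P ≈ +0.126024 + 0.0094139 = +0.135438 = +13.5438%.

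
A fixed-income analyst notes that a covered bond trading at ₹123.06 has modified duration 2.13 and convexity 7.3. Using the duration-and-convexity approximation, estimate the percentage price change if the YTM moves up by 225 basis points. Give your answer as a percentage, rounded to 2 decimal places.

Duration effect: -D_mod·Δy = -2.13 × (+0.0225) = -0.047925
Convexity effect: ½·C·(Δy)² = 0.5 × 7.3 × (0.0225)² = +0.0018478125
ΔP/P ≈ -0.047925 + 0.0018478125 = -0.0460771875
= -4.60771875%.

-4.61%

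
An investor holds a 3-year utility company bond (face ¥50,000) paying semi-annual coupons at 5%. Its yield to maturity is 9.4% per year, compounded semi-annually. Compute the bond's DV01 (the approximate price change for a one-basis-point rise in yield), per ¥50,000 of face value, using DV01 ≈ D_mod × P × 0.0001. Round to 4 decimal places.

Periodic yield y = 0.047.
  t   CF        PV=CF/(1+0.047)^t    t·PV
  1     1,250.00     1,193.8873     1,193.8873
  2     1,250.00     1,140.2935     2,280.5870
  3     1,250.00     1,089.1055     3,267.3166
  4     1,250.00     1,040.2154     4,160.8617
  5     1,250.00       993.5200     4,967.5999
  6    51,250.00    38,905.7489   233,434.4935
  Σ                 44,362.7707   249,304.7460
P = 44,362.7707; D_Mac = 5.61968 half-year periods = 2.80984 yrs; D_mod = 2.68371 yrs.
DV01 ≈ 2.68371 × 44,362.7707 × 0.0001 = 11.905671.

¥11.9057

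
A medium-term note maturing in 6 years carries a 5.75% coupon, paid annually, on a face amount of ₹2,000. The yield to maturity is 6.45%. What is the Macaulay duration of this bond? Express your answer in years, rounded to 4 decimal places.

5.2260 years

Periodic yield y = 0.0645. Discount each cash flow and weight by its year:
  t   CF        PV=CF/(1+0.0645)^t    t·PV
  1       115.00       108.0319       108.0319
  2       115.00       101.4861       202.9722
  3       115.00        95.3369       286.0106
  4       115.00        89.5602       358.2409
  5       115.00        84.1336       420.6680
  6     2,115.00     1,453.5714     8,721.4286
  Σ                  1,932.1201    10,097.3522
Price P = Σ PV = 1,932.1201.
Macaulay duration = Σ(t·PV) / P = 10,097.3522 / 1,932.1201 = 5.22605 years.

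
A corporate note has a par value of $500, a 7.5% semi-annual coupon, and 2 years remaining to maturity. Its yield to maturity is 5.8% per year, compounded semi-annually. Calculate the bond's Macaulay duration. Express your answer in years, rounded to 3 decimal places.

1.896 years

Periodic yield y = 0.029. Discount each cash flow and weight by its period:
  t   CF        PV=CF/(1+0.029)^t    t·PV
  1        18.75        18.2216        18.2216
  2        18.75        17.7080        35.4161
  3        18.75        17.2090        51.6269
  4       518.75       462.6969     1,850.7877
  Σ                    515.8355     1,956.0523
Price P = Σ PV = 515.8355.
Macaulay duration = Σ(t·PV) / P = 1,956.0523 / 515.8355 = 3.79201 half-year periods.
In years: 3.79201 / 2 = 1.89600 years.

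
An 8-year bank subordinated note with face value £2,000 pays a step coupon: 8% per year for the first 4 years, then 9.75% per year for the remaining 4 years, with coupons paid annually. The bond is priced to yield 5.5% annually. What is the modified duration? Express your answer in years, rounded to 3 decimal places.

6.019 years

Periodic yield y = 0.055. First find Macaulay duration:
  t   CF        PV=CF/(1+0.055)^t    t·PV
  1       160.00       151.6588       151.6588
  2       160.00       143.7524       287.5048
  3       160.00       136.2582       408.7746
  4       160.00       129.1547       516.6187
  5       195.00       149.2012       746.0060
  6       195.00       141.4229       848.5376
  7       195.00       134.0502       938.3512
  8     2,195.00     1,430.2595    11,442.0762
  Σ                  2,415.7579    15,339.5278
P = 2,415.7579; Macaulay duration = 15,339.5278 / 2,415.7579 = 6.34978 years.
Modified duration = D_Mac / (1 + y) = 6.34978 / 1.055 = 6.01875 years.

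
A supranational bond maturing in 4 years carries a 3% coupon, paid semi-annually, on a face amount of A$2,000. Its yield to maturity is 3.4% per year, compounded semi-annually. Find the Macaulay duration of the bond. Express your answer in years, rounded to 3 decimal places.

Periodic yield y = 0.017. Discount each cash flow and weight by its period:
  t   CF        PV=CF/(1+0.017)^t    t·PV
  1        30.00        29.4985        29.4985
  2        30.00        29.0054        58.0109
  3        30.00        28.5206        85.5617
  4        30.00        28.0438       112.1754
  5        30.00        27.5751       137.8753
  6        30.00        27.1141       162.6847
  7        30.00        26.6609       186.6262
  8     2,030.00     1,773.8971    14,191.1765
  Σ                  1,970.3155    14,963.6092
Price P = Σ PV = 1,970.3155.
Macaulay duration = Σ(t·PV) / P = 14,963.6092 / 1,970.3155 = 7.59452 half-year periods.
In years: 7.59452 / 2 = 3.79726 years.

3.797 years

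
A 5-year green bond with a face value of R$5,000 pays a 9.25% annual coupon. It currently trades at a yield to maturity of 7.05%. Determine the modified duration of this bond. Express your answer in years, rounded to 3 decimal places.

Periodic yield y = 0.0705. First find Macaulay duration:
  t   CF        PV=CF/(1+0.0705)^t    t·PV
  1       462.50       432.0411       432.0411
  2       462.50       403.5881       807.1763
  3       462.50       377.0090     1,131.0270
  4       462.50       352.1803     1,408.7212
  5     5,462.50     3,885.6000    19,428.0001
  Σ                  5,450.4185    23,206.9656
P = 5,450.4185; Macaulay duration = 23,206.9656 / 5,450.4185 = 4.25783 years.
Modified duration = D_Mac / (1 + y) = 4.25783 / 1.0705 = 3.97742 years.

3.977 years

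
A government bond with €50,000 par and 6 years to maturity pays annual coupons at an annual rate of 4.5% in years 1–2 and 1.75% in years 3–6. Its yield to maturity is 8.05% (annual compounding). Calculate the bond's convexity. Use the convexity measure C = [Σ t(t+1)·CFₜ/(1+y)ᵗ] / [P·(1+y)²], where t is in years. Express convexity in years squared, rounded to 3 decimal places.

31.575

With y = 0.0805:
  t   CF        PV=CF/(1+0.0805)^t    t·PV        t(t+1)·PV
  1     2,250.00     2,082.3693     2,082.3693       4,164.7385
  2     2,250.00     1,927.2275     3,854.4549      11,563.3648
  3       875.00       693.6394     2,080.9181       8,323.6725
  4       875.00       641.9615     2,567.8459      12,839.2296
  5       875.00       594.1337     2,970.6686      17,824.0114
  6    50,875.00    31,970.9687   191,825.8120   1,342,780.6842
  Σ                 37,910.3000   205,382.0688   1,397,495.7010
P = 37,910.3000.
Convexity = Σ t(t+1)·PV / [P·(1+y)²] = 1,397,495.7010 / (37,910.3000 × 1.167480) = 31.57503.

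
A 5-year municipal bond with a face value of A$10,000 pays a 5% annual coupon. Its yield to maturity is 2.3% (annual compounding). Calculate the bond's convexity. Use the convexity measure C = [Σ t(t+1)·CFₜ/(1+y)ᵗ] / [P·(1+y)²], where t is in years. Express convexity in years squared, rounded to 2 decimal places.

25.43

With y = 0.023:
  t   CF        PV=CF/(1+0.023)^t    t·PV        t(t+1)·PV
  1       500.00       488.7586       488.7586         977.5171
  2       500.00       477.7698       955.5397       2,866.6191
  3       500.00       467.0282     1,401.0846       5,604.3384
  4       500.00       456.5281     1,826.1122       9,130.5611
  5    10,500.00     9,371.5436    46,857.7181     281,146.3083
  Σ                 11,261.6283    51,529.2131     299,725.3439
P = 11,261.6283.
Convexity = Σ t(t+1)·PV / [P·(1+y)²] = 299,725.3439 / (11,261.6283 × 1.046529) = 25.43144.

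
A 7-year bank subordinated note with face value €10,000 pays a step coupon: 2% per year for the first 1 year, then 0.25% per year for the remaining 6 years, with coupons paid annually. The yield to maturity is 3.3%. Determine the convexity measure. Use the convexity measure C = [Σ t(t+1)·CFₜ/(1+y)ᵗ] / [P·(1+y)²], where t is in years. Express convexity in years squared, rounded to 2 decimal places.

50.87

With y = 0.033:
  t   CF        PV=CF/(1+0.033)^t    t·PV        t(t+1)·PV
  1       200.00       193.6108       193.6108         387.2217
  2        25.00        23.4282        46.8564         140.5693
  3        25.00        22.6798        68.0394         272.1575
  4        25.00        21.9553        87.8211         439.1053
  5        25.00        21.2539       106.2694         637.6167
  6        25.00        20.5749       123.4495         864.1465
  7    10,025.00     7,986.9714    55,908.8000     447,270.3998
  Σ                  8,290.4744    56,534.8466     450,011.2168
P = 8,290.4744.
Convexity = Σ t(t+1)·PV / [P·(1+y)²] = 450,011.2168 / (8,290.4744 × 1.067089) = 50.86784.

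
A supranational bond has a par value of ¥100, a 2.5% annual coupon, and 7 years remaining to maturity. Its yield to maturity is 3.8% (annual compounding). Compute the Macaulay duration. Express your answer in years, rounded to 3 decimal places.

Periodic yield y = 0.038. Discount each cash flow and weight by its year:
  t   CF        PV=CF/(1+0.038)^t    t·PV
  1         2.50         2.4085         2.4085
  2         2.50         2.3203         4.6406
  3         2.50         2.2354         6.7061
  4         2.50         2.1535         8.6141
  5         2.50         2.0747        10.3735
  6         2.50         1.9987        11.9924
  7       102.50        78.9482       552.6376
  Σ                     92.1393       597.3728
Price P = Σ PV = 92.1393.
Macaulay duration = Σ(t·PV) / P = 597.3728 / 92.1393 = 6.48336 years.

6.483 years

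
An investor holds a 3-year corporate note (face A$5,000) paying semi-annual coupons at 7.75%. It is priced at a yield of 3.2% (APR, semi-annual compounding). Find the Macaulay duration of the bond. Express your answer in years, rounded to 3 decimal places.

2.752 years

Periodic yield y = 0.016. Discount each cash flow and weight by its period:
  t   CF        PV=CF/(1+0.016)^t    t·PV
  1       193.75       190.6988       190.6988
  2       193.75       187.6957       375.3914
  3       193.75       184.7399       554.2196
  4       193.75       181.8306       727.3222
  5       193.75       178.9671       894.8354
  6     5,193.75     4,721.9218    28,331.5310
  Σ                  5,645.8538    31,073.9984
Price P = Σ PV = 5,645.8538.
Macaulay duration = Σ(t·PV) / P = 31,073.9984 / 5,645.8538 = 5.50386 half-year periods.
In years: 5.50386 / 2 = 2.75193 years.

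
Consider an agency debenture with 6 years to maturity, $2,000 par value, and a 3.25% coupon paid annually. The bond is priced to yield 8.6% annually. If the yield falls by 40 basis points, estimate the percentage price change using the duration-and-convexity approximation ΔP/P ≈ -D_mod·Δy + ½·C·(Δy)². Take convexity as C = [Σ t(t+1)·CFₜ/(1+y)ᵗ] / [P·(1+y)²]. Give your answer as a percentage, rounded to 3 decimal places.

+2.038%

With y = 0.086:
  t   CF        PV=CF/(1+0.086)^t    t·PV        t(t+1)·PV
  1        65.00        59.8527        59.8527         119.7053
  2        65.00        55.1130       110.2259         330.6777
  3        65.00        50.7486       152.2457         608.9829
  4        65.00        46.7298       186.9193         934.5963
  5        65.00        43.0293       215.1465       1,290.8788
  6     2,065.00     1,258.7547     7,552.5282      52,867.6973
  Σ                  1,514.2280     8,276.9182      56,152.5385
P = 1,514.2280; D_Mac = 5.46610 yrs; D_mod = 5.03324 yrs; C = 31.44260.
Duration effect: -5.03324 × (-0.004) = +0.020133
Convexity effect: 0.5 × 31.44260 × (-0.004)² = +0.0002515
ΔP/P ≈ +0.020133 + 0.0002515 = +0.020384 = +2.0384%.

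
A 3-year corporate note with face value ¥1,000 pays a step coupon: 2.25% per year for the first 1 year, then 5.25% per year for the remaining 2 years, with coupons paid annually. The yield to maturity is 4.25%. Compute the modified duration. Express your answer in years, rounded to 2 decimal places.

Periodic yield y = 0.0425. First find Macaulay duration:
  t   CF        PV=CF/(1+0.0425)^t    t·PV
  1        22.50        21.5827        21.5827
  2        52.50        48.3067        96.6134
  3     1,052.50       928.9534     2,786.8601
  Σ                    998.8428     2,905.0562
P = 998.8428; Macaulay duration = 2,905.0562 / 998.8428 = 2.90842 years.
Modified duration = D_Mac / (1 + y) = 2.90842 / 1.0425 = 2.78985 years.

2.79 years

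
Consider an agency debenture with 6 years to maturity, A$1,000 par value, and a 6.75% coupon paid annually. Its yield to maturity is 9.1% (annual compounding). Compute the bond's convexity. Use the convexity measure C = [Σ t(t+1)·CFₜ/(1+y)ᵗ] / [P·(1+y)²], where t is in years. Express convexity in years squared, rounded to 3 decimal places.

28.106

With y = 0.091:
  t   CF        PV=CF/(1+0.091)^t    t·PV        t(t+1)·PV
  1        67.50        61.8698        61.8698         123.7397
  2        67.50        56.7093       113.4186         340.2558
  3        67.50        51.9792       155.9376         623.7503
  4        67.50        47.6436       190.5745         952.8724
  5        67.50        43.6697       218.3484       1,310.0904
  6     1,067.50       633.0228     3,798.1370      26,586.9593
  Σ                    894.8945     4,538.2859      29,937.6679
P = 894.8945.
Convexity = Σ t(t+1)·PV / [P·(1+y)²] = 29,937.6679 / (894.8945 × 1.190281) = 28.10584.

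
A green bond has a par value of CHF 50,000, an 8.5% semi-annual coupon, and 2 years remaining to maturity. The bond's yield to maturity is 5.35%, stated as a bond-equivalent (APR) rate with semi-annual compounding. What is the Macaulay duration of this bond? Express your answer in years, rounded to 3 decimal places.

1.885 years

Periodic yield y = 0.02675. Discount each cash flow and weight by its period:
  t   CF        PV=CF/(1+0.02675)^t    t·PV
  1     2,125.00     2,069.6372     2,069.6372
  2     2,125.00     2,015.7168     4,031.4336
  3     2,125.00     1,963.2012     5,889.6035
  4    52,125.00    46,901.5528   187,606.2114
  Σ                 52,950.1080   199,596.8856
Price P = Σ PV = 52,950.1080.
Macaulay duration = Σ(t·PV) / P = 199,596.8856 / 52,950.1080 = 3.76953 half-year periods.
In years: 3.76953 / 2 = 1.88476 years.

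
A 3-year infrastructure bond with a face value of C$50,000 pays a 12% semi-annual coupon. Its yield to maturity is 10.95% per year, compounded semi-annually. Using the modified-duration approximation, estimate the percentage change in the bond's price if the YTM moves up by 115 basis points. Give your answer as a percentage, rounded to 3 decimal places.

-2.848%

Periodic yield y = 0.05475. Modified duration first:
  t   CF        PV=CF/(1+0.05475)^t    t·PV
  1     3,000.00     2,844.2759     2,844.2759
  2     3,000.00     2,696.6351     5,393.2702
  3     3,000.00     2,556.6581     7,669.9743
  4     3,000.00     2,423.9470     9,695.7880
  5     3,000.00     2,298.1247    11,490.6233
  6    53,000.00    38,492.7257   230,956.3544
  Σ                 51,312.3665   268,050.2861
P = 51,312.3665; D_Mac = 5.22389 half-year periods = 2.61195 yrs; D_mod = 2.61195/(1+0.05475) = 2.47637 yrs.
ΔP/P ≈ -D_mod · Δy = -2.47637 × (+0.0115) = -0.028478 = -2.8478%.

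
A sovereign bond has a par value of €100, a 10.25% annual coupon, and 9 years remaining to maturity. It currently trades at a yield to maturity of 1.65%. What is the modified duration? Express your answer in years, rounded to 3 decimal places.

6.847 years

Periodic yield y = 0.0165. First find Macaulay duration:
  t   CF        PV=CF/(1+0.0165)^t    t·PV
  1        10.25        10.0836        10.0836
  2        10.25         9.9199        19.8399
  3        10.25         9.7589        29.2768
  4        10.25         9.6005        38.4020
  5        10.25         9.4447        47.2234
  6        10.25         9.2914        55.7482
  7        10.25         9.1405        63.9838
  8        10.25         8.9922        71.9374
  9       110.25        95.1507       856.3566
  Σ                    171.3825     1,192.8517
P = 171.3825; Macaulay duration = 1,192.8517 / 171.3825 = 6.96017 years.
Modified duration = D_Mac / (1 + y) = 6.96017 / 1.0165 = 6.84719 years.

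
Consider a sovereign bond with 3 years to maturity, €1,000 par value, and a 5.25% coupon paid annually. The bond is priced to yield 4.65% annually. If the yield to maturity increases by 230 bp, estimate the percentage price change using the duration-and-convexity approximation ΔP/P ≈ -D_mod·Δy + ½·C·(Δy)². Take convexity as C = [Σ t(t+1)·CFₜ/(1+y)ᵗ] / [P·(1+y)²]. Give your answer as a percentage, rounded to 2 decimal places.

With y = 0.0465:
  t   CF        PV=CF/(1+0.0465)^t    t·PV        t(t+1)·PV
  1        52.50        50.1672        50.1672         100.3344
  2        52.50        47.9381        95.8762         287.6286
  3     1,052.50       918.3419     2,755.0257      11,020.1030
  Σ                  1,016.4472     2,901.0692      11,408.0660
P = 1,016.4472; D_Mac = 2.85413 yrs; D_mod = 2.72731 yrs; C = 10.24823.
Duration effect: -2.72731 × (+0.023) = -0.062728
Convexity effect: 0.5 × 10.24823 × (0.023)² = +0.0027107
ΔP/P ≈ -0.062728 + 0.0027107 = -0.060017 = -6.0017%.

-6.00%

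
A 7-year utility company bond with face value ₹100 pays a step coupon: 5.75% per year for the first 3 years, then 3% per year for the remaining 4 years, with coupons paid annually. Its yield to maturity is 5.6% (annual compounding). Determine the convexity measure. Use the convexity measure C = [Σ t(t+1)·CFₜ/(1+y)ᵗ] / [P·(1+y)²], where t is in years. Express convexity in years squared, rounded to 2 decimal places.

41.09

With y = 0.056:
  t   CF        PV=CF/(1+0.056)^t    t·PV        t(t+1)·PV
  1         5.75         5.4451         5.4451          10.8902
  2         5.75         5.1563        10.3126          30.9379
  3         5.75         4.8829        14.6486          58.5946
  4         3.00         2.4125         9.6500          48.2498
  5         3.00         2.2846        11.4228          68.5367
  6         3.00         2.1634        12.9804          90.8630
  7       103.00        70.3380       492.3658       3,938.9260
  Σ                     92.6827       556.8253       4,246.9981
P = 92.6827.
Convexity = Σ t(t+1)·PV / [P·(1+y)²] = 4,246.9981 / (92.6827 × 1.115136) = 41.09184.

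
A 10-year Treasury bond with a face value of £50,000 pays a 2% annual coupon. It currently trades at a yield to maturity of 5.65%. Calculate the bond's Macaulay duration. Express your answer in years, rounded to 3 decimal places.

8.980 years

Periodic yield y = 0.0565. Discount each cash flow and weight by its year:
  t   CF        PV=CF/(1+0.0565)^t    t·PV
  1     1,000.00       946.5215       946.5215
  2     1,000.00       895.9030     1,791.8060
  3     1,000.00       847.9915     2,543.9745
  4     1,000.00       802.6422     3,210.5688
  5     1,000.00       759.7181     3,798.5907
  6     1,000.00       719.0896     4,314.5374
  7     1,000.00       680.6338     4,764.4364
  8     1,000.00       644.2345     5,153.8761
  9     1,000.00       609.7818     5,488.0366
  10   51,000.00    29,435.7538   294,357.5383
  Σ                 36,342.2699   326,369.8863
Price P = Σ PV = 36,342.2699.
Macaulay duration = Σ(t·PV) / P = 326,369.8863 / 36,342.2699 = 8.98045 years.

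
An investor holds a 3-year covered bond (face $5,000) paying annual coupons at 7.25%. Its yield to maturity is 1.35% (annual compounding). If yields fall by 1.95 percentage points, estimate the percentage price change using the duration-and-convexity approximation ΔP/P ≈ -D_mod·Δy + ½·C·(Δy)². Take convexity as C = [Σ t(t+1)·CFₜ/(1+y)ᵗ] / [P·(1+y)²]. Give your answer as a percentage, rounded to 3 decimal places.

With y = 0.0135:
  t   CF        PV=CF/(1+0.0135)^t    t·PV        t(t+1)·PV
  1       362.50       357.6714       357.6714         715.3429
  2       362.50       352.9072       705.8144       2,117.4431
  3     5,362.50     5,151.0533    15,453.1600      61,812.6399
  Σ                  5,861.6320    16,516.6458      64,645.4259
P = 5,861.6320; D_Mac = 2.81776 yrs; D_mod = 2.78022 yrs; C = 10.73672.
Duration effect: -2.78022 × (-0.0195) = +0.054214
Convexity effect: 0.5 × 10.73672 × (-0.0195)² = +0.0020413
ΔP/P ≈ +0.054214 + 0.0020413 = +0.056256 = +5.6256%.

+5.626%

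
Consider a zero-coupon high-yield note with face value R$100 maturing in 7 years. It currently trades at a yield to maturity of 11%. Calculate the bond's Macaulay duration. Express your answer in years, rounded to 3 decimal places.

A zero-coupon bond has a single cash flow at maturity, so its Macaulay duration equals its maturity: 7 years.

7.000 years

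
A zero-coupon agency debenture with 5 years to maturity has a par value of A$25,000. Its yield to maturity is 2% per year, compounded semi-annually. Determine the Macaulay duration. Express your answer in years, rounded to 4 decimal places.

5.0000 years

A zero-coupon bond has a single cash flow at maturity, so its Macaulay duration equals its maturity: 5 years.
(Equivalently: 10 semi-annual periods ÷ 2 = 5 years.)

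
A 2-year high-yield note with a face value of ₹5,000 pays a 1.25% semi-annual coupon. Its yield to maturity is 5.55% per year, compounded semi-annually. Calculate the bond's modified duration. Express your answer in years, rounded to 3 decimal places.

1.927 years

Periodic yield y = 0.02775. First find Macaulay duration:
  t   CF        PV=CF/(1+0.02775)^t    t·PV
  1        31.25        30.4062        30.4062
  2        31.25        29.5852        59.1705
  3        31.25        28.7864        86.3592
  4     5,031.25     4,509.4747    18,037.8988
  Σ                  4,598.2526    18,213.8348
P = 4,598.2526; Macaulay duration = 18,213.8348 / 4,598.2526 = 3.96103 half-year periods = 1.98052 years.
Modified duration = D_Mac / (1 + y) = 1.98052 / 1.02775 = 1.92704 years.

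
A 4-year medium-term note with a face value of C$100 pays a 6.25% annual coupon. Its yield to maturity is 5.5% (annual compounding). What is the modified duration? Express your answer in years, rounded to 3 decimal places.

3.474 years

Periodic yield y = 0.055. First find Macaulay duration:
  t   CF        PV=CF/(1+0.055)^t    t·PV
  1         6.25         5.9242         5.9242
  2         6.25         5.6153        11.2307
  3         6.25         5.3226        15.9678
  4       106.25        85.7668       343.0671
  Σ                    102.6289       376.1897
P = 102.6289; Macaulay duration = 376.1897 / 102.6289 = 3.66554 years.
Modified duration = D_Mac / (1 + y) = 3.66554 / 1.055 = 3.47444 years.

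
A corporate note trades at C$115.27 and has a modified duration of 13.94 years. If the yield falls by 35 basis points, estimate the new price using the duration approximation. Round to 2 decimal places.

C$120.89

Duration approximation: ΔP/P ≈ -D_mod · Δy = -13.94 × (-0.0035) = +0.048790.
New price ≈ 115.27 × (1 + 0.048790) = 120.8940233.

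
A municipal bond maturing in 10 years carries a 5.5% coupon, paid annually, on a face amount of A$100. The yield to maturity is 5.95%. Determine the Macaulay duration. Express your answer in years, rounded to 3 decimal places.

7.912 years

Periodic yield y = 0.0595. Discount each cash flow and weight by its year:
  t   CF        PV=CF/(1+0.0595)^t    t·PV
  1         5.50         5.1911         5.1911
  2         5.50         4.8996         9.7992
  3         5.50         4.6244        13.8733
  4         5.50         4.3647        17.4590
  5         5.50         4.1196        20.5981
  6         5.50         3.8883        23.3296
  7         5.50         3.6699        25.6894
  8         5.50         3.4638        27.7105
  9         5.50         3.2693        29.4237
  10      105.50        59.1893       591.8925
  Σ                     96.6801       764.9665
Price P = Σ PV = 96.6801.
Macaulay duration = Σ(t·PV) / P = 764.9665 / 96.6801 = 7.91235 years.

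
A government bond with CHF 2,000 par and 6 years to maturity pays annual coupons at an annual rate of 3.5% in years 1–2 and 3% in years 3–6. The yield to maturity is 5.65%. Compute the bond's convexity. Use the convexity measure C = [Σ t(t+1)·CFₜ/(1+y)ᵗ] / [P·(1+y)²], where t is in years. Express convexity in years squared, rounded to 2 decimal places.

33.52

With y = 0.0565:
  t   CF        PV=CF/(1+0.0565)^t    t·PV        t(t+1)·PV
  1        70.00        66.2565        66.2565         132.5130
  2        70.00        62.7132       125.4264         376.2793
  3        60.00        50.8795       152.6385         610.5539
  4        60.00        48.1585       192.6341         963.1707
  5        60.00        45.5831       227.9154       1,367.4926
  6     2,060.00     1,481.3245     8,887.9471      62,215.6299
  Σ                  1,754.9153     9,652.8181      65,665.6393
P = 1,754.9153.
Convexity = Σ t(t+1)·PV / [P·(1+y)²] = 65,665.6393 / (1,754.9153 × 1.116192) = 33.52301.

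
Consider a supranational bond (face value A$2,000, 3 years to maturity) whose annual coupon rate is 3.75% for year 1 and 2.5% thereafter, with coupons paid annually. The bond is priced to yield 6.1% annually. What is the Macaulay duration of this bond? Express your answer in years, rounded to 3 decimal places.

2.899 years

Periodic yield y = 0.061. Discount each cash flow and weight by its year:
  t   CF        PV=CF/(1+0.061)^t    t·PV
  1        75.00        70.6880        70.6880
  2        50.00        44.4160        88.8320
  3     2,050.00     1,716.3573     5,149.0720
  Σ                  1,831.4613     5,308.5920
Price P = Σ PV = 1,831.4613.
Macaulay duration = Σ(t·PV) / P = 5,308.5920 / 1,831.4613 = 2.89856 years.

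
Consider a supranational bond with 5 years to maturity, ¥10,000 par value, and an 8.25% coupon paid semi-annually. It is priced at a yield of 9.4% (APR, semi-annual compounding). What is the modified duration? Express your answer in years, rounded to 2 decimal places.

3.99 years

Periodic yield y = 0.047. First find Macaulay duration:
  t   CF        PV=CF/(1+0.047)^t    t·PV
  1       412.50       393.9828       393.9828
  2       412.50       376.2969       752.5937
  3       412.50       359.4048     1,078.2145
  4       412.50       343.2711     1,373.0844
  5       412.50       327.8616     1,639.3080
  6       412.50       313.1438     1,878.8630
  7       412.50       299.0868     2,093.6073
  8       412.50       285.6607     2,285.2856
  9       412.50       272.8373     2,455.5361
  10   10,412.50     6,577.9141    65,779.1410
  Σ                  9,549.4599    79,729.6163
P = 9,549.4599; Macaulay duration = 79,729.6163 / 9,549.4599 = 8.34912 half-year periods = 4.17456 years.
Modified duration = D_Mac / (1 + y) = 4.17456 / 1.047 = 3.98716 years.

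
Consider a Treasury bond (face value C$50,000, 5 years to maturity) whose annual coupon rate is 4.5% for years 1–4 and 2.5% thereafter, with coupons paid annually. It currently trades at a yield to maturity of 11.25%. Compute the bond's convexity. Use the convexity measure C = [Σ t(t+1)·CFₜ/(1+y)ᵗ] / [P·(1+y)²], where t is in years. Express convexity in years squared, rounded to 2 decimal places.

With y = 0.1125:
  t   CF        PV=CF/(1+0.1125)^t    t·PV        t(t+1)·PV
  1     2,250.00     2,022.4719     2,022.4719       4,044.9438
  2     2,250.00     1,817.9523     3,635.9046      10,907.7137
  3     2,250.00     1,634.1144     4,902.3432      19,609.3729
  4     2,250.00     1,468.8669     5,875.4675      29,377.3377
  5    51,250.00    30,074.1784   150,370.8919     902,225.3516
  Σ                 37,017.5839   166,807.0792     966,164.7197
P = 37,017.5839.
Convexity = Σ t(t+1)·PV / [P·(1+y)²] = 966,164.7197 / (37,017.5839 × 1.237656) = 21.08837.

21.09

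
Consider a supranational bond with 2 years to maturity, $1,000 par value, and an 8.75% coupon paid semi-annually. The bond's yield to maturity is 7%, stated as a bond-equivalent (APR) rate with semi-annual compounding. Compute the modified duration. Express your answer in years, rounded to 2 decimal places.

Periodic yield y = 0.035. First find Macaulay duration:
  t   CF        PV=CF/(1+0.035)^t    t·PV
  1        43.75        42.2705        42.2705
  2        43.75        40.8411        81.6822
  3        43.75        39.4600       118.3800
  4     1,043.75       909.5678     3,638.2713
  Σ                  1,032.1394     3,880.6040
P = 1,032.1394; Macaulay duration = 3,880.6040 / 1,032.1394 = 3.75977 half-year periods = 1.87988 years.
Modified duration = D_Mac / (1 + y) = 1.87988 / 1.035 = 1.81631 years.

1.82 years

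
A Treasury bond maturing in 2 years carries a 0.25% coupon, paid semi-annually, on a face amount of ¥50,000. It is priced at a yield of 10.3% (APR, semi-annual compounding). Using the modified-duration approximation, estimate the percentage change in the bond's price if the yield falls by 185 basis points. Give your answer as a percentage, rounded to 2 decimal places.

Periodic yield y = 0.0515. Modified duration first:
  t   CF        PV=CF/(1+0.0515)^t    t·PV
  1        62.50        59.4389        59.4389
  2        62.50        56.5277       113.0554
  3        62.50        53.7591       161.2774
  4    50,062.50    40,952.0291   163,808.1165
  Σ                 41,121.7549   164,141.8882
P = 41,121.7549; D_Mac = 3.99161 half-year periods = 1.99580 yrs; D_mod = 1.99580/(1+0.0515) = 1.89805 yrs.
ΔP/P ≈ -D_mod · Δy = -1.89805 × (-0.0185) = +0.035114 = +3.5114%.

+3.51%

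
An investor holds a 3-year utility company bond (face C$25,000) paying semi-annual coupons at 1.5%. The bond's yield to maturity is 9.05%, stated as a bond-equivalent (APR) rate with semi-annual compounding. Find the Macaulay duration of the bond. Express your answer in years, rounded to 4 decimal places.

Periodic yield y = 0.04525. Discount each cash flow and weight by its period:
  t   CF        PV=CF/(1+0.04525)^t    t·PV
  1       187.50       179.3829       179.3829
  2       187.50       171.6172       343.2345
  3       187.50       164.1877       492.5632
  4       187.50       157.0799       628.3195
  5       187.50       150.2797       751.3986
  6    25,187.50    19,313.6344   115,881.8064
  Σ                 20,136.1819   118,276.7052
Price P = Σ PV = 20,136.1819.
Macaulay duration = Σ(t·PV) / P = 118,276.7052 / 20,136.1819 = 5.87384 half-year periods.
In years: 5.87384 / 2 = 2.93692 years.

2.9369 years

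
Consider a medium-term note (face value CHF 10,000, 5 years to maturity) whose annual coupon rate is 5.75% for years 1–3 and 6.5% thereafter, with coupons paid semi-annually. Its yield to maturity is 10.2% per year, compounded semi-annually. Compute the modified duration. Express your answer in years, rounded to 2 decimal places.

Periodic yield y = 0.051. First find Macaulay duration:
  t   CF        PV=CF/(1+0.051)^t    t·PV
  1       287.50       273.5490       273.5490
  2       287.50       260.2750       520.5500
  3       287.50       247.6451       742.9352
  4       287.50       235.6280       942.5122
  5       287.50       224.1941     1,120.9707
  6       287.50       213.3151     1,279.8905
  7       325.00       229.4375     1,606.0623
  8       325.00       218.3040     1,746.4318
  9       325.00       207.7107     1,869.3965
  10   10,325.00     6,278.6012    62,786.0122
  Σ                  8,388.6597    72,888.3103
P = 8,388.6597; Macaulay duration = 72,888.3103 / 8,388.6597 = 8.68891 half-year periods = 4.34446 years.
Modified duration = D_Mac / (1 + y) = 4.34446 / 1.051 = 4.13364 years.

4.13 years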